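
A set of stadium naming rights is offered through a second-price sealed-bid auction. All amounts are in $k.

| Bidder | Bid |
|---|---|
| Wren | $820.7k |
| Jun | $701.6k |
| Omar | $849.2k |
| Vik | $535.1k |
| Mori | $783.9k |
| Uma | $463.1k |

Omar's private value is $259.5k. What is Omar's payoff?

Highest bid: Omar at $849.2k, so Omar wins.
Second-highest bid: Wren at $820.7k — that is the price the winner pays.
Omar's payoff = value − price = $259.5k − $820.7k = −$561.2k.

−$561.2k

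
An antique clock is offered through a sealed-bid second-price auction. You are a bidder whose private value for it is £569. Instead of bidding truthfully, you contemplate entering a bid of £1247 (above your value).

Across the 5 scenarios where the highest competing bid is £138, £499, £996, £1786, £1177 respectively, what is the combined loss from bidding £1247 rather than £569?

The deviation costs you only when the competing bid falls strictly between £569 and £1247; elsewhere both bids give the same outcome.
£138: outcomes coincide → loss £0.
£499: outcomes coincide → loss £0.
£996: truthful payoff £0, deviation payoff −£427 → loss £427.
£1786: outcomes coincide → loss £0.
£1177: truthful payoff £0, deviation payoff −£608 → loss £608.
Total loss = £427 + £608 = £1035.

£1035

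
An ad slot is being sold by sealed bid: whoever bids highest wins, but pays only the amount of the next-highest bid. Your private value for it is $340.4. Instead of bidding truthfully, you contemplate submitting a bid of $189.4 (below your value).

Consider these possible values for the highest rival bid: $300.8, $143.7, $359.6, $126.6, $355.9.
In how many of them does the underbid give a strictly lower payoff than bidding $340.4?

1

The deviation hurts exactly when the highest competing bid lies strictly between $189.4 and $340.4 — underbidding then forfeits a profitable win.
$300.8: inside the interval → strictly worse (loss $39.6).
$143.7: below both → same outcome either way.
$359.6: above both → same outcome either way.
$126.6: below both → same outcome either way.
$355.9: above both → same outcome either way.
Count: 1.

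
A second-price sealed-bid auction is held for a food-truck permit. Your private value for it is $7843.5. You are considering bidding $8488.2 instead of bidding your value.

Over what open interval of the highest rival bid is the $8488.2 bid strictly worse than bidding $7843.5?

If the competing bid is below $7843.5, both bids win at the same price — no difference.
If it is above $8488.2, both bids lose — no difference.
If it lies strictly between $7843.5 and $8488.2, bidding your value loses (payoff 0) while bidding $8488.2 wins at a price above your value (payoff negative).
So the deviation strictly hurts on the open interval ($7843.5, $8488.2).

($7843.5, $8488.2)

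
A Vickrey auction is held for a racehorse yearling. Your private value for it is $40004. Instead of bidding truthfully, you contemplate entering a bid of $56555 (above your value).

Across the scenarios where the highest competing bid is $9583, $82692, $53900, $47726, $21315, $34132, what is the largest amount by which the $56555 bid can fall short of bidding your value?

$9583: same outcome either way → loss $0.
$82692: same outcome either way → loss $0.
$53900: truthful gives $0, deviation gives −$13896 → loss $13896.
$47726: truthful gives $0, deviation gives −$7722 → loss $7722.
$21315: same outcome either way → loss $0.
$34132: same outcome either way → loss $0.
Maximum loss: $13896.

$13896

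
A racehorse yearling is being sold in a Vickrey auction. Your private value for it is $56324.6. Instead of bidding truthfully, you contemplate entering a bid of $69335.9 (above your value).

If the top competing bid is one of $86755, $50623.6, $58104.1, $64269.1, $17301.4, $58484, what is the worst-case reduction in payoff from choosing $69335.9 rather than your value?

$86755: same outcome either way → loss $0.
$50623.6: same outcome either way → loss $0.
$58104.1: truthful gives $0, deviation gives −$1779.5 → loss $1779.5.
$64269.1: truthful gives $0, deviation gives −$7944.5 → loss $7944.5.
$17301.4: same outcome either way → loss $0.
$58484: truthful gives $0, deviation gives −$2159.4 → loss $2159.4.
Maximum loss: $7944.5.

$7944.5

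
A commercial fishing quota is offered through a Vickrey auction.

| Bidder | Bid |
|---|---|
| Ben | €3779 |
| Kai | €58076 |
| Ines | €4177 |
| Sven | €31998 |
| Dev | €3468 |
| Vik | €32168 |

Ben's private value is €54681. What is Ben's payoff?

Highest bid: Kai at €58076, so Kai wins.
Second-highest bid: Vik at €32168 — that is the price the winner pays.
Ben did not win, so Ben pays nothing and receives nothing: payoff €0.

€0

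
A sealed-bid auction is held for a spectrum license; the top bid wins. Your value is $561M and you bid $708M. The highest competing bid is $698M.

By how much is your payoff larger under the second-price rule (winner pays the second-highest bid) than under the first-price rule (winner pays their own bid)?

$10M

You have the highest bid, so you win under either rule.
Second-price: pay $698M → payoff −$137M.
First-price: pay your own bid $708M → payoff −$147M.
Difference = −$137M − (−$147M) = $10M.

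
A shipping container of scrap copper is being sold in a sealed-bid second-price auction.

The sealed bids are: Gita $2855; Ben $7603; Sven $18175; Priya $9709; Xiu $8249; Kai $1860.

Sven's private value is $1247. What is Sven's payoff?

−$8462

Highest bid: Sven at $18175, so Sven wins.
Second-highest bid: Priya at $9709 — that is the price the winner pays.
Sven's payoff = value − price = $1247 − $9709 = −$8462.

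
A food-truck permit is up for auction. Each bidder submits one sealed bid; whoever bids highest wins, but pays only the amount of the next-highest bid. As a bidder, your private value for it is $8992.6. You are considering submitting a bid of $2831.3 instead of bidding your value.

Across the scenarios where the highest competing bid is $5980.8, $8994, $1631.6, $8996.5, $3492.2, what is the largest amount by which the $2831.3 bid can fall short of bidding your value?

$5500.4

$5980.8: truthful gives $3011.8, deviation gives $0 → loss $3011.8.
$8994: same outcome either way → loss $0.
$1631.6: same outcome either way → loss $0.
$8996.5: same outcome either way → loss $0.
$3492.2: truthful gives $5500.4, deviation gives $0 → loss $5500.4.
Maximum loss: $5500.4.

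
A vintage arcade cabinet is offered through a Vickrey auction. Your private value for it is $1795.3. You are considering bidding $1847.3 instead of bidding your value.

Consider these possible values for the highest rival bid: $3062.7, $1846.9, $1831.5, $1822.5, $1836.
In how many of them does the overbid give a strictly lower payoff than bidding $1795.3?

The deviation hurts exactly when the highest competing bid lies strictly between $1795.3 and $1847.3 — overbidding then wins at a price above your value.
$3062.7: above both → same outcome either way.
$1846.9: inside the interval → strictly worse (loss $51.6).
$1831.5: inside the interval → strictly worse (loss $36.2).
$1822.5: inside the interval → strictly worse (loss $27.2).
$1836: inside the interval → strictly worse (loss $40.7).
Count: 4.

4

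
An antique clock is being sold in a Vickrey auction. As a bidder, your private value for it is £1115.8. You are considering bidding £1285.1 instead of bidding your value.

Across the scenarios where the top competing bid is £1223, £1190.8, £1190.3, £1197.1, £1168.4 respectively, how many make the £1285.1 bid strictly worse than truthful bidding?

5

The deviation hurts exactly when the highest competing bid lies strictly between £1115.8 and £1285.1 — overbidding then wins at a price above your value.
£1223: inside the interval → strictly worse (loss £107.2).
£1190.8: inside the interval → strictly worse (loss £75).
£1190.3: inside the interval → strictly worse (loss £74.5).
£1197.1: inside the interval → strictly worse (loss £81.3).
£1168.4: inside the interval → strictly worse (loss £52.6).
Count: 5.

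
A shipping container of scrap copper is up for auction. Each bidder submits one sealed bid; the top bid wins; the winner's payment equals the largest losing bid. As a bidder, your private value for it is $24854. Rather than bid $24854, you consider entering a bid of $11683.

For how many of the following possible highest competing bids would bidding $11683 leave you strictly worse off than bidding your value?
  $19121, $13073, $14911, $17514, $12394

The deviation hurts exactly when the highest competing bid lies strictly between $11683 and $24854 — underbidding then forfeits a profitable win.
$19121: inside the interval → strictly worse (loss $5733).
$13073: inside the interval → strictly worse (loss $11781).
$14911: inside the interval → strictly worse (loss $9943).
$17514: inside the interval → strictly worse (loss $7340).
$12394: inside the interval → strictly worse (loss $12460).
Count: 5.

5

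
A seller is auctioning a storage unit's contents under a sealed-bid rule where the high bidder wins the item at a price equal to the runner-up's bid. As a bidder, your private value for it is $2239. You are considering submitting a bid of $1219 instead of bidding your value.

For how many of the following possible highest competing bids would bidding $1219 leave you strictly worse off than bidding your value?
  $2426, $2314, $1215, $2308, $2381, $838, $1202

The deviation hurts exactly when the highest competing bid lies strictly between $1219 and $2239 — underbidding then forfeits a profitable win.
$2426: above both → same outcome either way.
$2314: above both → same outcome either way.
$1215: below both → same outcome either way.
$2308: above both → same outcome either way.
$2381: above both → same outcome either way.
$838: below both → same outcome either way.
$1202: below both → same outcome either way.
Count: 0.

0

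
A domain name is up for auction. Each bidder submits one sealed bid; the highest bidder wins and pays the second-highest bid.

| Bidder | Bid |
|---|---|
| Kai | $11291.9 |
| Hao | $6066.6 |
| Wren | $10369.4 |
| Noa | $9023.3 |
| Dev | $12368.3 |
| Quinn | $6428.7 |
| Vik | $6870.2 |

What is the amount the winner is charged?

Highest bid: Dev at $12368.3, so Dev wins.
Second-highest bid: Kai at $11291.9 — that is the price the winner pays.

$11291.9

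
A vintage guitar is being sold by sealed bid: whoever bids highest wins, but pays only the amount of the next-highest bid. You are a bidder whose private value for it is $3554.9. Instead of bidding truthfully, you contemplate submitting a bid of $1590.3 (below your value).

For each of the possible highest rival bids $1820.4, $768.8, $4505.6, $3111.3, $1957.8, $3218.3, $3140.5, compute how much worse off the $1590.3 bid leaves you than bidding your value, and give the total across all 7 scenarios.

$4526.2

The deviation costs you only when the competing bid falls strictly between $1590.3 and $3554.9; elsewhere both bids give the same outcome.
$1820.4: truthful payoff $1734.5, deviation payoff $0 → loss $1734.5.
$768.8: outcomes coincide → loss $0.
$4505.6: outcomes coincide → loss $0.
$3111.3: truthful payoff $443.6, deviation payoff $0 → loss $443.6.
$1957.8: truthful payoff $1597.1, deviation payoff $0 → loss $1597.1.
$3218.3: truthful payoff $336.6, deviation payoff $0 → loss $336.6.
$3140.5: truthful payoff $414.4, deviation payoff $0 → loss $414.4.
Total loss = $1734.5 + $443.6 + $1597.1 + $336.6 + $414.4 = $4526.2.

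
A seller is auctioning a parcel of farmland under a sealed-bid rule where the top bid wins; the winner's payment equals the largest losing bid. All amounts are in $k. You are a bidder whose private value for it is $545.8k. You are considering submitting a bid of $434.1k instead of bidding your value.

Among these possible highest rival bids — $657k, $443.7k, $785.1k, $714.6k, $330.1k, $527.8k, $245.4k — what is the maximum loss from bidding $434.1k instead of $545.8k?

$657k: same outcome either way → loss $0k.
$443.7k: truthful gives $102.1k, deviation gives $0k → loss $102.1k.
$785.1k: same outcome either way → loss $0k.
$714.6k: same outcome either way → loss $0k.
$330.1k: same outcome either way → loss $0k.
$527.8k: truthful gives $18k, deviation gives $0k → loss $18k.
$245.4k: same outcome either way → loss $0k.
Maximum loss: $102.1k.

$102.1k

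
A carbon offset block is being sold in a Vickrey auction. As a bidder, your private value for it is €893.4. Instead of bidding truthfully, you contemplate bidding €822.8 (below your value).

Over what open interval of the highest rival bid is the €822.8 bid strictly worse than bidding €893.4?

(€822.8, €893.4)

If the competing bid is below €822.8, both bids win at the same price — no difference.
If it is above €893.4, both bids lose — no difference.
If it lies strictly between €822.8 and €893.4, bidding your value wins at a price below your value (positive payoff) while bidding €822.8 loses (payoff 0).
So the deviation strictly hurts on the open interval (€822.8, €893.4).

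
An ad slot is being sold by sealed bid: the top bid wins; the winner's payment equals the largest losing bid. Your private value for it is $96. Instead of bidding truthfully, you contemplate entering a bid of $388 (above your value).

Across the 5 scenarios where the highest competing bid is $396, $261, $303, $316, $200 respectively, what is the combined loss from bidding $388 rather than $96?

$696

The deviation costs you only when the competing bid falls strictly between $96 and $388; elsewhere both bids give the same outcome.
$396: outcomes coincide → loss $0.
$261: truthful payoff $0, deviation payoff −$165 → loss $165.
$303: truthful payoff $0, deviation payoff −$207 → loss $207.
$316: truthful payoff $0, deviation payoff −$220 → loss $220.
$200: truthful payoff $0, deviation payoff −$104 → loss $104.
Total loss = $165 + $207 + $220 + $104 = $696.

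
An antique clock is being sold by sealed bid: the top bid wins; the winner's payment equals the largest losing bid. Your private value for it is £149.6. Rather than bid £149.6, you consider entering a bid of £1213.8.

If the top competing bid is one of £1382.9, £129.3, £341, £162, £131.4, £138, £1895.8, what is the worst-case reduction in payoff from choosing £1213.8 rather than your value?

£1382.9: same outcome either way → loss £0.
£129.3: same outcome either way → loss £0.
£341: truthful gives £0, deviation gives −£191.4 → loss £191.4.
£162: truthful gives £0, deviation gives −£12.4 → loss £12.4.
£131.4: same outcome either way → loss £0.
£138: same outcome either way → loss £0.
£1895.8: same outcome either way → loss £0.
Maximum loss: £191.4.

£191.4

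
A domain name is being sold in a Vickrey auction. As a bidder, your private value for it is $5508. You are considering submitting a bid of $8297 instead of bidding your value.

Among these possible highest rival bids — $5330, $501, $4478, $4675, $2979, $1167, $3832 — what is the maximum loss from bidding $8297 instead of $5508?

$5330: same outcome either way → loss $0.
$501: same outcome either way → loss $0.
$4478: same outcome either way → loss $0.
$4675: same outcome either way → loss $0.
$2979: same outcome either way → loss $0.
$1167: same outcome either way → loss $0.
$3832: same outcome either way → loss $0.
Maximum loss: $0.

$0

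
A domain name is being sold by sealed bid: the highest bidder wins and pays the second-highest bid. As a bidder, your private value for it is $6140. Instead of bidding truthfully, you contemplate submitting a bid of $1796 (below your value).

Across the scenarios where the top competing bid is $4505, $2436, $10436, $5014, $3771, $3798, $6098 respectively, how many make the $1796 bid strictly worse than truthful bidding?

The deviation hurts exactly when the highest competing bid lies strictly between $1796 and $6140 — underbidding then forfeits a profitable win.
$4505: inside the interval → strictly worse (loss $1635).
$2436: inside the interval → strictly worse (loss $3704).
$10436: above both → same outcome either way.
$5014: inside the interval → strictly worse (loss $1126).
$3771: inside the interval → strictly worse (loss $2369).
$3798: inside the interval → strictly worse (loss $2342).
$6098: inside the interval → strictly worse (loss $42).
Count: 6.

6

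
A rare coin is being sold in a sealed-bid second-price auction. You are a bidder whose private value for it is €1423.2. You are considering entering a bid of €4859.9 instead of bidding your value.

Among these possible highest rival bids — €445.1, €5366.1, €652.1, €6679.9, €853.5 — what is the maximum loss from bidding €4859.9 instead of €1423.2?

€0

€445.1: same outcome either way → loss €0.
€5366.1: same outcome either way → loss €0.
€652.1: same outcome either way → loss €0.
€6679.9: same outcome either way → loss €0.
€853.5: same outcome either way → loss €0.
Maximum loss: €0.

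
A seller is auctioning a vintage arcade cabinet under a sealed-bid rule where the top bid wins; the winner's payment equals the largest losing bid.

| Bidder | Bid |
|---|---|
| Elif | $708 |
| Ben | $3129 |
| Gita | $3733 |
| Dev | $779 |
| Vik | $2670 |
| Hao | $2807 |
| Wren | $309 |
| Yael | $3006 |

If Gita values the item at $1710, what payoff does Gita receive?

−$1419

Highest bid: Gita at $3733, so Gita wins.
Second-highest bid: Ben at $3129 — that is the price the winner pays.
Gita's payoff = value − price = $1710 − $3129 = −$1419.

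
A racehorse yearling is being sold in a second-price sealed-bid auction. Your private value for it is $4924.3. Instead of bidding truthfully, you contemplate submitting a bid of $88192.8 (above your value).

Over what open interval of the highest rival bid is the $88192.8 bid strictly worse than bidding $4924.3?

If the competing bid is below $4924.3, both bids win at the same price — no difference.
If it is above $88192.8, both bids lose — no difference.
If it lies strictly between $4924.3 and $88192.8, bidding your value loses (payoff 0) while bidding $88192.8 wins at a price above your value (payoff negative).
So the deviation strictly hurts on the open interval ($4924.3, $88192.8).
Because the price is fixed by the runner-up's bid, deviating from your value can only change a good outcome into a bad one — never the reverse.

($4924.3, $88192.8)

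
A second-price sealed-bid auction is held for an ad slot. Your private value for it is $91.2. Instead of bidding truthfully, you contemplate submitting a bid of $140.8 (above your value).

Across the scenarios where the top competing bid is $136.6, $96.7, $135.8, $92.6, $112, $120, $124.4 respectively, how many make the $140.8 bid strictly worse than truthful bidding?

The deviation hurts exactly when the highest competing bid lies strictly between $91.2 and $140.8 — overbidding then wins at a price above your value.
$136.6: inside the interval → strictly worse (loss $45.4).
$96.7: inside the interval → strictly worse (loss $5.5).
$135.8: inside the interval → strictly worse (loss $44.6).
$92.6: inside the interval → strictly worse (loss $1.4).
$112: inside the interval → strictly worse (loss $20.8).
$120: inside the interval → strictly worse (loss $28.8).
$124.4: inside the interval → strictly worse (loss $33.2).
Count: 7.

7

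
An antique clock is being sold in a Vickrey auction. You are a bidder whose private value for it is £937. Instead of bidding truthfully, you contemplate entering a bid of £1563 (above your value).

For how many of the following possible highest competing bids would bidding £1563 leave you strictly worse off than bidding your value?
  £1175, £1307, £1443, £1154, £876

4

The deviation hurts exactly when the highest competing bid lies strictly between £937 and £1563 — overbidding then wins at a price above your value.
£1175: inside the interval → strictly worse (loss £238).
£1307: inside the interval → strictly worse (loss £370).
£1443: inside the interval → strictly worse (loss £506).
£1154: inside the interval → strictly worse (loss £217).
£876: below both → same outcome either way.
Count: 4.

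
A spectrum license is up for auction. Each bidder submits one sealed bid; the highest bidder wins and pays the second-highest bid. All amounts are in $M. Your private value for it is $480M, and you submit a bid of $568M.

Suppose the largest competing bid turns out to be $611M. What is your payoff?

Your bid $568M is below the highest competing bid $611M, so you lose.
A losing bidder pays nothing and receives nothing: payoff = $0M.

$0M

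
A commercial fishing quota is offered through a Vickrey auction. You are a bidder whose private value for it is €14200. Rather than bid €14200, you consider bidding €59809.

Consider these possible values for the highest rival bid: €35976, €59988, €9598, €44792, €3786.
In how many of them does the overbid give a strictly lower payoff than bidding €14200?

The deviation hurts exactly when the highest competing bid lies strictly between €14200 and €59809 — overbidding then wins at a price above your value.
€35976: inside the interval → strictly worse (loss €21776).
€59988: above both → same outcome either way.
€9598: below both → same outcome either way.
€44792: inside the interval → strictly worse (loss €30592).
€3786: below both → same outcome either way.
Count: 2.

2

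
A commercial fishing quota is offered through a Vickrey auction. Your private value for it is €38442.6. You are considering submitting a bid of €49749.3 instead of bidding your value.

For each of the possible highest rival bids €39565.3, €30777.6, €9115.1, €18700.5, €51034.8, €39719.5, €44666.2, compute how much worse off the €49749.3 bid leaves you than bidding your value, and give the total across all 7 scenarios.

The deviation costs you only when the competing bid falls strictly between €38442.6 and €49749.3; elsewhere both bids give the same outcome.
€39565.3: truthful payoff €0, deviation payoff −€1122.7 → loss €1122.7.
€30777.6: outcomes coincide → loss €0.
€9115.1: outcomes coincide → loss €0.
€18700.5: outcomes coincide → loss €0.
€51034.8: outcomes coincide → loss €0.
€39719.5: truthful payoff €0, deviation payoff −€1276.9 → loss €1276.9.
€44666.2: truthful payoff €0, deviation payoff −€6223.6 → loss €6223.6.
Total loss = €1122.7 + €1276.9 + €6223.6 = €8623.2.

€8623.2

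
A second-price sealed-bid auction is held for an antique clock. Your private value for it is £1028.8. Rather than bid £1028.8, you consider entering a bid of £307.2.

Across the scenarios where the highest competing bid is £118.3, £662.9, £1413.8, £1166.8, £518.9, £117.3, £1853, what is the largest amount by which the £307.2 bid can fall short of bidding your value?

£509.9

£118.3: same outcome either way → loss £0.
£662.9: truthful gives £365.9, deviation gives £0 → loss £365.9.
£1413.8: same outcome either way → loss £0.
£1166.8: same outcome either way → loss £0.
£518.9: truthful gives £509.9, deviation gives £0 → loss £509.9.
£117.3: same outcome either way → loss £0.
£1853: same outcome either way → loss £0.
Maximum loss: £509.9.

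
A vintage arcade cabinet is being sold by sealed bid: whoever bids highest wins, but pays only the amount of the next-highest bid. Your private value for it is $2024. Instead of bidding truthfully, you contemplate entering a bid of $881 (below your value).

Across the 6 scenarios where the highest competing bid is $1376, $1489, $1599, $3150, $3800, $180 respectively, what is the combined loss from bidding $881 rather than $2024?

The deviation costs you only when the competing bid falls strictly between $881 and $2024; elsewhere both bids give the same outcome.
$1376: truthful payoff $648, deviation payoff $0 → loss $648.
$1489: truthful payoff $535, deviation payoff $0 → loss $535.
$1599: truthful payoff $425, deviation payoff $0 → loss $425.
$3150: outcomes coincide → loss $0.
$3800: outcomes coincide → loss $0.
$180: outcomes coincide → loss $0.
Total loss = $648 + $535 + $425 = $1608.

$1608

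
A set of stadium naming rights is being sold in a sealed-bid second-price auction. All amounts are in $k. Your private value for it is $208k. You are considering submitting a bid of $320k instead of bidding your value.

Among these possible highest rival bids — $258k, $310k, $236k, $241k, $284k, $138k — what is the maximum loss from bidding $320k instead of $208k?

$258k: truthful gives $0k, deviation gives −$50k → loss $50k.
$310k: truthful gives $0k, deviation gives −$102k → loss $102k.
$236k: truthful gives $0k, deviation gives −$28k → loss $28k.
$241k: truthful gives $0k, deviation gives −$33k → loss $33k.
$284k: truthful gives $0k, deviation gives −$76k → loss $76k.
$138k: same outcome either way → loss $0k.
Maximum loss: $102k.

$102k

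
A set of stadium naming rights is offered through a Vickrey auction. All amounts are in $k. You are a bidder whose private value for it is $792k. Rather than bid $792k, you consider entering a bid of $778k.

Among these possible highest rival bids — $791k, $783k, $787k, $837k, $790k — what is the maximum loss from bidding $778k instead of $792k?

$9k

$791k: truthful gives $1k, deviation gives $0k → loss $1k.
$783k: truthful gives $9k, deviation gives $0k → loss $9k.
$787k: truthful gives $5k, deviation gives $0k → loss $5k.
$837k: same outcome either way → loss $0k.
$790k: truthful gives $2k, deviation gives $0k → loss $2k.
Maximum loss: $9k.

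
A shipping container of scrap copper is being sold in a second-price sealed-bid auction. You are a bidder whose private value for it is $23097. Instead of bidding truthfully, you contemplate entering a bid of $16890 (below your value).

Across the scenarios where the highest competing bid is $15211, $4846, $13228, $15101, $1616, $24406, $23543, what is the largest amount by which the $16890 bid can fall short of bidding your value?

$15211: same outcome either way → loss $0.
$4846: same outcome either way → loss $0.
$13228: same outcome either way → loss $0.
$15101: same outcome either way → loss $0.
$1616: same outcome either way → loss $0.
$24406: same outcome either way → loss $0.
$23543: same outcome either way → loss $0.
Maximum loss: $0.

$0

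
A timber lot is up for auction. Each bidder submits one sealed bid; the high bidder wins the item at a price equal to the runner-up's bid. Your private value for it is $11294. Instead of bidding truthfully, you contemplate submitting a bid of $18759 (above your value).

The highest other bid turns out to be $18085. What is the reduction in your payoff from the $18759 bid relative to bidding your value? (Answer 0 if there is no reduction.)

Bidding your value $11294: you lose (since $11294 < $18085). Payoff $0.
Bidding $18759: you win and pay $18085. Payoff $11294 − $18085 = −$6791.
The competing bid $18085 lies between your value and your inflated bid, so overbidding wins an item priced above your value.
Loss from deviating = $0 − (−$6791) = $6791.
In a second-price auction your bid sets only whether you win, not what you pay, so bidding your true value is weakly dominant.

$6791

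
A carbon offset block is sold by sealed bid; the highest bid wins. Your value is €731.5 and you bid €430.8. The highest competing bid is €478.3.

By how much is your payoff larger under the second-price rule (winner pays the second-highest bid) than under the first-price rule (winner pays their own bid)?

Your bid €430.8 is below €478.3, so you lose under either rule.
Payoff is €0 in both cases; difference = €0.

€0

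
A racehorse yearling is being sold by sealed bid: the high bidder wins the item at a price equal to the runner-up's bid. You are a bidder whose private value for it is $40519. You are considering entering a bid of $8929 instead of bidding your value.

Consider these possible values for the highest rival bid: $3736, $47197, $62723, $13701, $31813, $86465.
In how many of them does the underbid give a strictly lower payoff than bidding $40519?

The deviation hurts exactly when the highest competing bid lies strictly between $8929 and $40519 — underbidding then forfeits a profitable win.
$3736: below both → same outcome either way.
$47197: above both → same outcome either way.
$62723: above both → same outcome either way.
$13701: inside the interval → strictly worse (loss $26818).
$31813: inside the interval → strictly worse (loss $8706).
$86465: above both → same outcome either way.
Count: 2.

2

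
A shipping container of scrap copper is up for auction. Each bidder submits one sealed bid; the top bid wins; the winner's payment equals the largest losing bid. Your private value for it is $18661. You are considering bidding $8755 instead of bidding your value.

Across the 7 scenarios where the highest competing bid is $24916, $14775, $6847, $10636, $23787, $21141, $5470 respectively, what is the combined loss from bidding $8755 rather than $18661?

$11911

The deviation costs you only when the competing bid falls strictly between $8755 and $18661; elsewhere both bids give the same outcome.
$24916: outcomes coincide → loss $0.
$14775: truthful payoff $3886, deviation payoff $0 → loss $3886.
$6847: outcomes coincide → loss $0.
$10636: truthful payoff $8025, deviation payoff $0 → loss $8025.
$23787: outcomes coincide → loss $0.
$21141: outcomes coincide → loss $0.
$5470: outcomes coincide → loss $0.
Total loss = $3886 + $8025 = $11911.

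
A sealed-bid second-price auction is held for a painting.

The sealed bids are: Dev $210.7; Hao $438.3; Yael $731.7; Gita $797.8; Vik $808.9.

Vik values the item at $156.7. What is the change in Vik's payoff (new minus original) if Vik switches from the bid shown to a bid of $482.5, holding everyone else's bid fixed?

$641.1

The highest bid among the other bidders is $797.8; Vik's bid doesn't change that.
Original bid $808.9: Vik is highest, pays the top rival bid $797.8; payoff $156.7 − $797.8 = −$641.1.
Alternative bid $482.5: Vik is not highest (top rival bid is $797.8); payoff $0.
Change in payoff = $0 − (−$641.1) = $641.1.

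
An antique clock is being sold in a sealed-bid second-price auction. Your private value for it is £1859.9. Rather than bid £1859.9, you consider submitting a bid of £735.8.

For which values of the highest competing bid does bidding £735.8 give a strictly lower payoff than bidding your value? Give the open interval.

If the competing bid is below £735.8, both bids win at the same price — no difference.
If it is above £1859.9, both bids lose — no difference.
If it lies strictly between £735.8 and £1859.9, bidding your value wins at a price below your value (positive payoff) while bidding £735.8 loses (payoff 0).
So the deviation strictly hurts on the open interval (£735.8, £1859.9).

(£735.8, £1859.9)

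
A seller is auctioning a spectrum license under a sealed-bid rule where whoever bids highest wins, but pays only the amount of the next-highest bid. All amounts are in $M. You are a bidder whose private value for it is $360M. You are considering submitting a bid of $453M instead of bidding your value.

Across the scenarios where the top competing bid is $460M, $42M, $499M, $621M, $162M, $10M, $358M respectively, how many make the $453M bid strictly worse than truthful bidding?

0

The deviation hurts exactly when the highest competing bid lies strictly between $360M and $453M — overbidding then wins at a price above your value.
$460M: above both → same outcome either way.
$42M: below both → same outcome either way.
$499M: above both → same outcome either way.
$621M: above both → same outcome either way.
$162M: below both → same outcome either way.
$10M: below both → same outcome either way.
$358M: below both → same outcome either way.
Count: 0.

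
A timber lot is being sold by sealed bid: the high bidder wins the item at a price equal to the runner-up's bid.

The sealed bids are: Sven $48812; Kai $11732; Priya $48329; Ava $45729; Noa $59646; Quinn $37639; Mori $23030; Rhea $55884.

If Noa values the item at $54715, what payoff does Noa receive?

−$1169

Highest bid: Noa at $59646, so Noa wins.
Second-highest bid: Rhea at $55884 — that is the price the winner pays.
Noa's payoff = value − price = $54715 − $55884 = −$1169.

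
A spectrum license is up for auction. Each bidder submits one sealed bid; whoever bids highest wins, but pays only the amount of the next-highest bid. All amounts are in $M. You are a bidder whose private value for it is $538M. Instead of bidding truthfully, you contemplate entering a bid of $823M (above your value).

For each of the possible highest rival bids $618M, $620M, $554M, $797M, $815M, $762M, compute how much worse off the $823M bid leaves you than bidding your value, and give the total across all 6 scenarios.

The deviation costs you only when the competing bid falls strictly between $538M and $823M; elsewhere both bids give the same outcome.
$618M: truthful payoff $0M, deviation payoff −$80M → loss $80M.
$620M: truthful payoff $0M, deviation payoff −$82M → loss $82M.
$554M: truthful payoff $0M, deviation payoff −$16M → loss $16M.
$797M: truthful payoff $0M, deviation payoff −$259M → loss $259M.
$815M: truthful payoff $0M, deviation payoff −$277M → loss $277M.
$762M: truthful payoff $0M, deviation payoff −$224M → loss $224M.
Total loss = $80M + $82M + $16M + $259M + $277M + $224M = $938M.

$938M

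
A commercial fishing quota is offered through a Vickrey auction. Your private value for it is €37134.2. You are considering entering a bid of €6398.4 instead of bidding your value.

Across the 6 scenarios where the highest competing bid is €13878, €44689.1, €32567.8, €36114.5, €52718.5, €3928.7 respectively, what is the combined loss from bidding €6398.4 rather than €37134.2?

The deviation costs you only when the competing bid falls strictly between €6398.4 and €37134.2; elsewhere both bids give the same outcome.
€13878: truthful payoff €23256.2, deviation payoff €0 → loss €23256.2.
€44689.1: outcomes coincide → loss €0.
€32567.8: truthful payoff €4566.4, deviation payoff €0 → loss €4566.4.
€36114.5: truthful payoff €1019.7, deviation payoff €0 → loss €1019.7.
€52718.5: outcomes coincide → loss €0.
€3928.7: outcomes coincide → loss €0.
Total loss = €23256.2 + €4566.4 + €1019.7 = €28842.3.
Because the price is fixed by the runner-up's bid, deviating from your value can only change a good outcome into a bad one — never the reverse.

€28842.3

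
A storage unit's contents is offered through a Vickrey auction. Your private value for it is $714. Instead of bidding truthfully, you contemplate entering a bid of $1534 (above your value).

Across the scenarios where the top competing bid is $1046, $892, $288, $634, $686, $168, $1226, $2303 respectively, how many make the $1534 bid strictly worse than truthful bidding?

3

The deviation hurts exactly when the highest competing bid lies strictly between $714 and $1534 — overbidding then wins at a price above your value.
$1046: inside the interval → strictly worse (loss $332).
$892: inside the interval → strictly worse (loss $178).
$288: below both → same outcome either way.
$634: below both → same outcome either way.
$686: below both → same outcome either way.
$168: below both → same outcome either way.
$1226: inside the interval → strictly worse (loss $512).
$2303: above both → same outcome either way.
Count: 3.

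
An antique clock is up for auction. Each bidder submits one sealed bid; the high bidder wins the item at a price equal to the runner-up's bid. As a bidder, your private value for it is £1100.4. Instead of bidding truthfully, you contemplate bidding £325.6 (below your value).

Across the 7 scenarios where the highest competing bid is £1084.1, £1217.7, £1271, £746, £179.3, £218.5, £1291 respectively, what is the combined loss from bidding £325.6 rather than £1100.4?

The deviation costs you only when the competing bid falls strictly between £325.6 and £1100.4; elsewhere both bids give the same outcome.
£1084.1: truthful payoff £16.3, deviation payoff £0 → loss £16.3.
£1217.7: outcomes coincide → loss £0.
£1271: outcomes coincide → loss £0.
£746: truthful payoff £354.4, deviation payoff £0 → loss £354.4.
£179.3: outcomes coincide → loss £0.
£218.5: outcomes coincide → loss £0.
£1291: outcomes coincide → loss £0.
Total loss = £16.3 + £354.4 = £370.7.

£370.7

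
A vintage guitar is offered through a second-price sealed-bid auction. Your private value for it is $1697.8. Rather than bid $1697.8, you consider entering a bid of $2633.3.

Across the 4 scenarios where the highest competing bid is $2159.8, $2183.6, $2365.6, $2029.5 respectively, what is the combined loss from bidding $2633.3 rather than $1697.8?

$1947.3

The deviation costs you only when the competing bid falls strictly between $1697.8 and $2633.3; elsewhere both bids give the same outcome.
$2159.8: truthful payoff $0, deviation payoff −$462 → loss $462.
$2183.6: truthful payoff $0, deviation payoff −$485.8 → loss $485.8.
$2365.6: truthful payoff $0, deviation payoff −$667.8 → loss $667.8.
$2029.5: truthful payoff $0, deviation payoff −$331.7 → loss $331.7.
Total loss = $462 + $485.8 + $667.8 + $331.7 = $1947.3.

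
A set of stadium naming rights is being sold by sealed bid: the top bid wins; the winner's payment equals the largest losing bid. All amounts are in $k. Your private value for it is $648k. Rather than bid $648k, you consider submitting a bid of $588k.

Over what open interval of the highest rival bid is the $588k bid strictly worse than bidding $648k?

($588k, $648k)

If the competing bid is below $588k, both bids win at the same price — no difference.
If it is above $648k, both bids lose — no difference.
If it lies strictly between $588k and $648k, bidding your value wins at a price below your value (positive payoff) while bidding $588k loses (payoff 0).
So the deviation strictly hurts on the open interval ($588k, $648k).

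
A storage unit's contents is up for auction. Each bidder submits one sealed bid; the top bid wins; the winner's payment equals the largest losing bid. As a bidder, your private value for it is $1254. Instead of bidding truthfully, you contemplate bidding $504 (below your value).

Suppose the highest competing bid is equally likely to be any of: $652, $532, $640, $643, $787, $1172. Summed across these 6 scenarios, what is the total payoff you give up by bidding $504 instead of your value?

The deviation costs you only when the competing bid falls strictly between $504 and $1254; elsewhere both bids give the same outcome.
$652: truthful payoff $602, deviation payoff $0 → loss $602.
$532: truthful payoff $722, deviation payoff $0 → loss $722.
$640: truthful payoff $614, deviation payoff $0 → loss $614.
$643: truthful payoff $611, deviation payoff $0 → loss $611.
$787: truthful payoff $467, deviation payoff $0 → loss $467.
$1172: truthful payoff $82, deviation payoff $0 → loss $82.
Total loss = $602 + $722 + $614 + $611 + $467 + $82 = $3098.

$3098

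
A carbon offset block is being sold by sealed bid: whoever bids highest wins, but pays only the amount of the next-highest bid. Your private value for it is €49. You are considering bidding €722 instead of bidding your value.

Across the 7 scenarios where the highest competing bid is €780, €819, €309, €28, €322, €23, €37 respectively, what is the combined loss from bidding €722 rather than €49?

€533

The deviation costs you only when the competing bid falls strictly between €49 and €722; elsewhere both bids give the same outcome.
€780: outcomes coincide → loss €0.
€819: outcomes coincide → loss €0.
€309: truthful payoff €0, deviation payoff −€260 → loss €260.
€28: outcomes coincide → loss €0.
€322: truthful payoff €0, deviation payoff −€273 → loss €273.
€23: outcomes coincide → loss €0.
€37: outcomes coincide → loss €0.
Total loss = €260 + €273 = €533.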